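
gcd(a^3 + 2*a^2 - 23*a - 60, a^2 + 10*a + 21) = a + 3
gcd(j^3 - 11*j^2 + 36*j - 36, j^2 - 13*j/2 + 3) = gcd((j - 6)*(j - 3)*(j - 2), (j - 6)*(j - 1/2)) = j - 6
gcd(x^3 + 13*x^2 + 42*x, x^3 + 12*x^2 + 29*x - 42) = x^2 + 13*x + 42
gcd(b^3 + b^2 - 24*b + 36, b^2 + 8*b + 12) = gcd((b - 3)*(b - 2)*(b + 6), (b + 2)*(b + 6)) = b + 6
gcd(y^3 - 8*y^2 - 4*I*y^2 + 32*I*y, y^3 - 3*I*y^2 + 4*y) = y^2 - 4*I*y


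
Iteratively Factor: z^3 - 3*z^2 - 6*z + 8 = (z + 2)*(z^2 - 5*z + 4) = (z - 4)*(z + 2)*(z - 1)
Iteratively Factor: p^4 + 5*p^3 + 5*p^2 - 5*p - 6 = (p + 1)*(p^3 + 4*p^2 + p - 6) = (p + 1)*(p + 3)*(p^2 + p - 2) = (p + 1)*(p + 2)*(p + 3)*(p - 1)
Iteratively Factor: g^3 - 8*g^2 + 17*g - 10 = (g - 5)*(g^2 - 3*g + 2) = (g - 5)*(g - 1)*(g - 2)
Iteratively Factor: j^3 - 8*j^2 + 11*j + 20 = (j - 4)*(j^2 - 4*j - 5) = (j - 5)*(j - 4)*(j + 1)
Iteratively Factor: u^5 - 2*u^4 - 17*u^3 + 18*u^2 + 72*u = (u + 2)*(u^4 - 4*u^3 - 9*u^2 + 36*u) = u*(u + 2)*(u^3 - 4*u^2 - 9*u + 36) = u*(u + 2)*(u + 3)*(u^2 - 7*u + 12) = u*(u - 4)*(u + 2)*(u + 3)*(u - 3)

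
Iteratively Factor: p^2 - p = (p)*(p - 1)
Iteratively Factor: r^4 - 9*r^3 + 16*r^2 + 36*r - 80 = (r - 4)*(r^3 - 5*r^2 - 4*r + 20) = (r - 4)*(r - 2)*(r^2 - 3*r - 10) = (r - 4)*(r - 2)*(r + 2)*(r - 5)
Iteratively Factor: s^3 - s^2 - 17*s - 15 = (s - 5)*(s^2 + 4*s + 3) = (s - 5)*(s + 3)*(s + 1)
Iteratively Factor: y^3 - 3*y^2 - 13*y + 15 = (y - 5)*(y^2 + 2*y - 3) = (y - 5)*(y - 1)*(y + 3)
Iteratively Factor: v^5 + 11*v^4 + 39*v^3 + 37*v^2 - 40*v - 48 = (v + 4)*(v^4 + 7*v^3 + 11*v^2 - 7*v - 12) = (v + 1)*(v + 4)*(v^3 + 6*v^2 + 5*v - 12) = (v + 1)*(v + 4)^2*(v^2 + 2*v - 3) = (v + 1)*(v + 3)*(v + 4)^2*(v - 1)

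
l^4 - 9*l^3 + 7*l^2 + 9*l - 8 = (l - 8)*(l - 1)^2*(l + 1)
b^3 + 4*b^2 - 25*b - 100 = (b - 5)*(b + 4)*(b + 5)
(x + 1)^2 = x^2 + 2*x + 1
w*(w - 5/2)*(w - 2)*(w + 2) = w^4 - 5*w^3/2 - 4*w^2 + 10*w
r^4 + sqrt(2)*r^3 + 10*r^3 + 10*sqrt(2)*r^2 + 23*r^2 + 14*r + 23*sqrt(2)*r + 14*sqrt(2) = (r + 1)*(r + 2)*(r + 7)*(r + sqrt(2))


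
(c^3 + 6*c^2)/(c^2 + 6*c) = c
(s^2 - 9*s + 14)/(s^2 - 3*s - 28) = (s - 2)/(s + 4)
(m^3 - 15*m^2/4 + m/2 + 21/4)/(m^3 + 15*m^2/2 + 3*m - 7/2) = (4*m^2 - 19*m + 21)/(2*(2*m^2 + 13*m - 7))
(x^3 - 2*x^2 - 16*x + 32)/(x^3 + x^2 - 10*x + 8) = (x - 4)/(x - 1)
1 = 1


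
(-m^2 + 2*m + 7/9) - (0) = -m^2 + 2*m + 7/9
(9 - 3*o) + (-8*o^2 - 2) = -8*o^2 - 3*o + 7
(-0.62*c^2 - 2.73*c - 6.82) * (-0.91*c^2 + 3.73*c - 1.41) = 0.5642*c^4 + 0.1717*c^3 - 3.1025*c^2 - 21.5893*c + 9.6162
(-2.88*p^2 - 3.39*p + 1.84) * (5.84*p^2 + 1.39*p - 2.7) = -16.8192*p^4 - 23.8008*p^3 + 13.8095*p^2 + 11.7106*p - 4.968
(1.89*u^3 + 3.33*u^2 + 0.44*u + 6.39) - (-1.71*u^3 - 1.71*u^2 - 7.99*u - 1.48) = 3.6*u^3 + 5.04*u^2 + 8.43*u + 7.87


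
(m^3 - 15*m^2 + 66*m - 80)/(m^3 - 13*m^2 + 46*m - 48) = (m - 5)/(m - 3)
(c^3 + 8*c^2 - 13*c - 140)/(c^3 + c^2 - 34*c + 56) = (c + 5)/(c - 2)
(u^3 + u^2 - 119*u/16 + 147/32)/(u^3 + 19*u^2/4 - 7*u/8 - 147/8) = (u - 3/4)/(u + 3)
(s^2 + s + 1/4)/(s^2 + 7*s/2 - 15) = (4*s^2 + 4*s + 1)/(2*(2*s^2 + 7*s - 30))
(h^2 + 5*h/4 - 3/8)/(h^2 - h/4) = (h + 3/2)/h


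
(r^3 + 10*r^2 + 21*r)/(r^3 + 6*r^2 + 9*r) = (r + 7)/(r + 3)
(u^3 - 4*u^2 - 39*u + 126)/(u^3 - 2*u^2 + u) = (u^3 - 4*u^2 - 39*u + 126)/(u*(u^2 - 2*u + 1))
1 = 1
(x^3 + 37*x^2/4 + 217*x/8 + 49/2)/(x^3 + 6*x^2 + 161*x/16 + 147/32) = 4*(x + 4)/(4*x + 3)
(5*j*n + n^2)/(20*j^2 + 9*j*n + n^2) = n/(4*j + n)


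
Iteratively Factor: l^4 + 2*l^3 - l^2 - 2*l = (l + 2)*(l^3 - l) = (l + 1)*(l + 2)*(l^2 - l) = (l - 1)*(l + 1)*(l + 2)*(l)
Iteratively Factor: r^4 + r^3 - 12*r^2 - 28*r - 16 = (r + 2)*(r^3 - r^2 - 10*r - 8) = (r - 4)*(r + 2)*(r^2 + 3*r + 2) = (r - 4)*(r + 1)*(r + 2)*(r + 2)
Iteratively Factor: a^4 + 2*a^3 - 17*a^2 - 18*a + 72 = (a + 4)*(a^3 - 2*a^2 - 9*a + 18) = (a + 3)*(a + 4)*(a^2 - 5*a + 6) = (a - 2)*(a + 3)*(a + 4)*(a - 3)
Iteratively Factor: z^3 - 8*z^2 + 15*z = (z - 5)*(z^2 - 3*z) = z*(z - 5)*(z - 3)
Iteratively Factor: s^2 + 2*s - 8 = (s + 4)*(s - 2)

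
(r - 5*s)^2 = r^2 - 10*r*s + 25*s^2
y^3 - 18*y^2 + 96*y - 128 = (y - 8)^2*(y - 2)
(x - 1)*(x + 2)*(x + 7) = x^3 + 8*x^2 + 5*x - 14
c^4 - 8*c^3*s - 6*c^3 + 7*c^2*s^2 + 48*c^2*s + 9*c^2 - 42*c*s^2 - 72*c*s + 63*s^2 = (c - 3)^2*(c - 7*s)*(c - s)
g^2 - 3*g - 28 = (g - 7)*(g + 4)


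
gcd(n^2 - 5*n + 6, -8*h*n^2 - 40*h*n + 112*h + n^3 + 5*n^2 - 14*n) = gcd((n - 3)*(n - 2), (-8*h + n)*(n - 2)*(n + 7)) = n - 2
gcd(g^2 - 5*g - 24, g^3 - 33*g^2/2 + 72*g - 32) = g - 8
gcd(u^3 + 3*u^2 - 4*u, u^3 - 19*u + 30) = 1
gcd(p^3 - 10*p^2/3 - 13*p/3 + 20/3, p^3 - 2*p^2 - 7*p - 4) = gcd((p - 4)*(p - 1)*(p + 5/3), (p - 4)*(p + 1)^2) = p - 4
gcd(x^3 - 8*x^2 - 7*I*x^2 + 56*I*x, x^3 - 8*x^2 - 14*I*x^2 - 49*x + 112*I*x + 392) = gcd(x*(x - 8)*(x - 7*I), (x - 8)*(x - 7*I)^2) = x^2 + x*(-8 - 7*I) + 56*I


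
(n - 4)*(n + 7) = n^2 + 3*n - 28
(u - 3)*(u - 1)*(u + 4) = u^3 - 13*u + 12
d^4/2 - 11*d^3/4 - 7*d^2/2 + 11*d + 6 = (d/2 + 1)*(d - 6)*(d - 2)*(d + 1/2)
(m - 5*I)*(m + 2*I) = m^2 - 3*I*m + 10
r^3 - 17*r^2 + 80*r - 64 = (r - 8)^2*(r - 1)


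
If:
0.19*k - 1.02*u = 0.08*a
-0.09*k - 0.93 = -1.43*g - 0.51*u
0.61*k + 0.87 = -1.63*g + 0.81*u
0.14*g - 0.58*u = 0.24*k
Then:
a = -11.81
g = 0.32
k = -1.41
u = 0.66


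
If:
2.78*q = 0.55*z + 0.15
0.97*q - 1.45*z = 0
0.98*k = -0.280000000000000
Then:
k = -0.29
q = 0.06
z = 0.04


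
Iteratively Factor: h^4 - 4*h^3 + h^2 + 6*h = (h + 1)*(h^3 - 5*h^2 + 6*h) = (h - 2)*(h + 1)*(h^2 - 3*h) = h*(h - 2)*(h + 1)*(h - 3)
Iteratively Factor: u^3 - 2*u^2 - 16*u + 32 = (u + 4)*(u^2 - 6*u + 8) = (u - 2)*(u + 4)*(u - 4)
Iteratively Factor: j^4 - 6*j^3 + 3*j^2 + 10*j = (j)*(j^3 - 6*j^2 + 3*j + 10) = j*(j + 1)*(j^2 - 7*j + 10) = j*(j - 2)*(j + 1)*(j - 5)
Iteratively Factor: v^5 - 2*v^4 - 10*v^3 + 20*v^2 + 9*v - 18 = (v - 1)*(v^4 - v^3 - 11*v^2 + 9*v + 18) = (v - 1)*(v + 1)*(v^3 - 2*v^2 - 9*v + 18) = (v - 1)*(v + 1)*(v + 3)*(v^2 - 5*v + 6) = (v - 3)*(v - 1)*(v + 1)*(v + 3)*(v - 2)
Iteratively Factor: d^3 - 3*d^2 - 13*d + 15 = (d - 1)*(d^2 - 2*d - 15) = (d - 1)*(d + 3)*(d - 5)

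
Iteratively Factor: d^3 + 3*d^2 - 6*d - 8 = (d - 2)*(d^2 + 5*d + 4) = (d - 2)*(d + 4)*(d + 1)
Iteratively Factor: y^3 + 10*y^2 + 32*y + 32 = (y + 4)*(y^2 + 6*y + 8) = (y + 2)*(y + 4)*(y + 4)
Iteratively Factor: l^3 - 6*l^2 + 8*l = (l - 4)*(l^2 - 2*l) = (l - 4)*(l - 2)*(l)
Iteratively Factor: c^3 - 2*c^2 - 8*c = (c)*(c^2 - 2*c - 8) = c*(c - 4)*(c + 2)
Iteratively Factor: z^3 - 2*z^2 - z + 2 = (z - 2)*(z^2 - 1) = (z - 2)*(z - 1)*(z + 1)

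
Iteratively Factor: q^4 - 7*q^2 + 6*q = (q - 1)*(q^3 + q^2 - 6*q) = (q - 1)*(q + 3)*(q^2 - 2*q) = q*(q - 1)*(q + 3)*(q - 2)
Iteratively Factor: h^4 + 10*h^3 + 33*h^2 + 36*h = (h)*(h^3 + 10*h^2 + 33*h + 36) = h*(h + 4)*(h^2 + 6*h + 9) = h*(h + 3)*(h + 4)*(h + 3)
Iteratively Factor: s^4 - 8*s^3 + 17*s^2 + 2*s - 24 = (s - 4)*(s^3 - 4*s^2 + s + 6) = (s - 4)*(s + 1)*(s^2 - 5*s + 6) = (s - 4)*(s - 3)*(s + 1)*(s - 2)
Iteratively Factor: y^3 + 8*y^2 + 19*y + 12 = (y + 4)*(y^2 + 4*y + 3) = (y + 1)*(y + 4)*(y + 3)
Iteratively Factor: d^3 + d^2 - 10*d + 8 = (d - 2)*(d^2 + 3*d - 4) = (d - 2)*(d + 4)*(d - 1)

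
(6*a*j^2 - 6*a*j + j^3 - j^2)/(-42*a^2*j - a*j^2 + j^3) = (1 - j)/(7*a - j)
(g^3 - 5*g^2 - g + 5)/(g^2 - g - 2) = (g^2 - 6*g + 5)/(g - 2)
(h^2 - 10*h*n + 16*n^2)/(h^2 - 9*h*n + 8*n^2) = (h - 2*n)/(h - n)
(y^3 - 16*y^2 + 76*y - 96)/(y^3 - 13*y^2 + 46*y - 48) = (y - 6)/(y - 3)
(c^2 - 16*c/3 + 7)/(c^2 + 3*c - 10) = (c^2 - 16*c/3 + 7)/(c^2 + 3*c - 10)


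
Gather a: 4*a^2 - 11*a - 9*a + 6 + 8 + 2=4*a^2 - 20*a + 16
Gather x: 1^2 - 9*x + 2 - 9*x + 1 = 4 - 18*x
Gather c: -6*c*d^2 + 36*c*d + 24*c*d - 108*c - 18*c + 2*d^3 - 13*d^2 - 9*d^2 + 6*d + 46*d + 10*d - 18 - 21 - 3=c*(-6*d^2 + 60*d - 126) + 2*d^3 - 22*d^2 + 62*d - 42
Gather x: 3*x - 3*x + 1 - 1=0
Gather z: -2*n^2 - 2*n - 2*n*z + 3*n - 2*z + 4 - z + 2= -2*n^2 + n + z*(-2*n - 3) + 6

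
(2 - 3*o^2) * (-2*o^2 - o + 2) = 6*o^4 + 3*o^3 - 10*o^2 - 2*o + 4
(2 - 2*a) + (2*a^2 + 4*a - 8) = 2*a^2 + 2*a - 6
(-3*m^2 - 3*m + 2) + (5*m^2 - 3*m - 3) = 2*m^2 - 6*m - 1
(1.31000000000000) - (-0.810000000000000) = 2.12000000000000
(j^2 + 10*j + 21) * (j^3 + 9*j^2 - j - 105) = j^5 + 19*j^4 + 110*j^3 + 74*j^2 - 1071*j - 2205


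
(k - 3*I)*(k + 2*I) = k^2 - I*k + 6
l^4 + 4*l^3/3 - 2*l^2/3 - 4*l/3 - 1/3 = (l - 1)*(l + 1/3)*(l + 1)^2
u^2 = u^2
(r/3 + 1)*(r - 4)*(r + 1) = r^3/3 - 13*r/3 - 4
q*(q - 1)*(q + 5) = q^3 + 4*q^2 - 5*q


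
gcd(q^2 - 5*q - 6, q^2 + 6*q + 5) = q + 1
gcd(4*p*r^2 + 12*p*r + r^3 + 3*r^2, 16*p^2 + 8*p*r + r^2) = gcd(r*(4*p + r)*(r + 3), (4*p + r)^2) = 4*p + r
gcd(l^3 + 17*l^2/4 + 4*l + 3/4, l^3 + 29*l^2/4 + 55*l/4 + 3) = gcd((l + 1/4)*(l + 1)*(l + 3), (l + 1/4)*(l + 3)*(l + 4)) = l^2 + 13*l/4 + 3/4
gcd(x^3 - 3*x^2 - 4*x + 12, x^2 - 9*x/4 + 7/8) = 1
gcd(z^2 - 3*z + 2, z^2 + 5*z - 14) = z - 2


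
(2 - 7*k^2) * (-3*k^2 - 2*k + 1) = 21*k^4 + 14*k^3 - 13*k^2 - 4*k + 2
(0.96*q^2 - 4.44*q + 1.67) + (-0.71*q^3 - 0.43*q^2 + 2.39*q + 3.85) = -0.71*q^3 + 0.53*q^2 - 2.05*q + 5.52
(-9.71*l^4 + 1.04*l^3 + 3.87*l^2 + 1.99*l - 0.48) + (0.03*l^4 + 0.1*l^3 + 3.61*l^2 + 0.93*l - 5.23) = -9.68*l^4 + 1.14*l^3 + 7.48*l^2 + 2.92*l - 5.71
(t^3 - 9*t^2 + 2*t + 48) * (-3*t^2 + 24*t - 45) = -3*t^5 + 51*t^4 - 267*t^3 + 309*t^2 + 1062*t - 2160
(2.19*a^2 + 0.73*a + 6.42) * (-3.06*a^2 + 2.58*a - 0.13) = -6.7014*a^4 + 3.4164*a^3 - 18.0465*a^2 + 16.4687*a - 0.8346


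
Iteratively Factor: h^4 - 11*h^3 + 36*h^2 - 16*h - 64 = (h + 1)*(h^3 - 12*h^2 + 48*h - 64) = (h - 4)*(h + 1)*(h^2 - 8*h + 16) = (h - 4)^2*(h + 1)*(h - 4)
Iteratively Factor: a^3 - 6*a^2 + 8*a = (a)*(a^2 - 6*a + 8) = a*(a - 2)*(a - 4)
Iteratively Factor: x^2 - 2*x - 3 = (x + 1)*(x - 3)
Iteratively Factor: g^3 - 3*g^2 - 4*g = (g - 4)*(g^2 + g) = g*(g - 4)*(g + 1)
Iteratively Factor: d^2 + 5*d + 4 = (d + 1)*(d + 4)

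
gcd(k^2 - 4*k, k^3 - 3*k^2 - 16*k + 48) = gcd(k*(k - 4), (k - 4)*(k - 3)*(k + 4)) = k - 4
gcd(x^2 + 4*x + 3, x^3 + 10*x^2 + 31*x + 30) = x + 3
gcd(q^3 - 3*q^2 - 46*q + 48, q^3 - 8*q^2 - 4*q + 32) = q - 8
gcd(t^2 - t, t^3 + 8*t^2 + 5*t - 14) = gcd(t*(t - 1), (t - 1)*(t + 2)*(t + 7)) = t - 1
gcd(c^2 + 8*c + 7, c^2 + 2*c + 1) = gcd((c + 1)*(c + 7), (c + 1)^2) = c + 1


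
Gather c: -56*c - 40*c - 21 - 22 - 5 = -96*c - 48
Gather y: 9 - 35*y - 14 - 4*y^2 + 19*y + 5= -4*y^2 - 16*y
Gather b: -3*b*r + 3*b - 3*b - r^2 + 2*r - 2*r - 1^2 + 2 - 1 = -3*b*r - r^2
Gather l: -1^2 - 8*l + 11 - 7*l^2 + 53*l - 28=-7*l^2 + 45*l - 18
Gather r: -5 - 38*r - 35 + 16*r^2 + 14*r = 16*r^2 - 24*r - 40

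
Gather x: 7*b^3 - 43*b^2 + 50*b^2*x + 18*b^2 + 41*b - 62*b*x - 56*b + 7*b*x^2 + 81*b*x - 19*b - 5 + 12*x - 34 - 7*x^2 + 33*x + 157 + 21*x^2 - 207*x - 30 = 7*b^3 - 25*b^2 - 34*b + x^2*(7*b + 14) + x*(50*b^2 + 19*b - 162) + 88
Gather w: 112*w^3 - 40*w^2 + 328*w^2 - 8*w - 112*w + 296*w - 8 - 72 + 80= 112*w^3 + 288*w^2 + 176*w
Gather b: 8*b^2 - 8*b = 8*b^2 - 8*b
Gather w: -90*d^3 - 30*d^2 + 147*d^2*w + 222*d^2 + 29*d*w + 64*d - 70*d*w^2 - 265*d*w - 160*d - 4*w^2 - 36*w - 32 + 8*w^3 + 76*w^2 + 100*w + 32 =-90*d^3 + 192*d^2 - 96*d + 8*w^3 + w^2*(72 - 70*d) + w*(147*d^2 - 236*d + 64)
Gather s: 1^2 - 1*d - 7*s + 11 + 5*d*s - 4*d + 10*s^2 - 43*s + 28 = -5*d + 10*s^2 + s*(5*d - 50) + 40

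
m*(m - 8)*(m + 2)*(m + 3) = m^4 - 3*m^3 - 34*m^2 - 48*m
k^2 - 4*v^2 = (k - 2*v)*(k + 2*v)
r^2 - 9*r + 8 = (r - 8)*(r - 1)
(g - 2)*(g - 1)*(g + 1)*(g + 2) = g^4 - 5*g^2 + 4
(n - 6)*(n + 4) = n^2 - 2*n - 24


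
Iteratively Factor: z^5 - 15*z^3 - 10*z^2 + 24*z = (z - 4)*(z^4 + 4*z^3 + z^2 - 6*z) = (z - 4)*(z + 3)*(z^3 + z^2 - 2*z) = z*(z - 4)*(z + 3)*(z^2 + z - 2) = z*(z - 4)*(z + 2)*(z + 3)*(z - 1)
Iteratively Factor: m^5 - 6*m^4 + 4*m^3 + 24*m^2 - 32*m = (m - 2)*(m^4 - 4*m^3 - 4*m^2 + 16*m) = (m - 4)*(m - 2)*(m^3 - 4*m) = (m - 4)*(m - 2)^2*(m^2 + 2*m) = (m - 4)*(m - 2)^2*(m + 2)*(m)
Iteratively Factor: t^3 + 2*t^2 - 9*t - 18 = (t + 2)*(t^2 - 9) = (t + 2)*(t + 3)*(t - 3)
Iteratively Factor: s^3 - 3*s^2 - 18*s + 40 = (s - 2)*(s^2 - s - 20) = (s - 5)*(s - 2)*(s + 4)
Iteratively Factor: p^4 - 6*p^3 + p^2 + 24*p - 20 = (p - 2)*(p^3 - 4*p^2 - 7*p + 10) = (p - 2)*(p - 1)*(p^2 - 3*p - 10) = (p - 2)*(p - 1)*(p + 2)*(p - 5)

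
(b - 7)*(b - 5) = b^2 - 12*b + 35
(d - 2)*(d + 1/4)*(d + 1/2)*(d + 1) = d^4 - d^3/4 - 21*d^2/8 - 13*d/8 - 1/4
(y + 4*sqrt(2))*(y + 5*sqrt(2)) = y^2 + 9*sqrt(2)*y + 40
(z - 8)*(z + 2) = z^2 - 6*z - 16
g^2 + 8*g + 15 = (g + 3)*(g + 5)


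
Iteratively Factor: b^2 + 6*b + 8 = (b + 4)*(b + 2)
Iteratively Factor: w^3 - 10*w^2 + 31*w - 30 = (w - 2)*(w^2 - 8*w + 15) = (w - 5)*(w - 2)*(w - 3)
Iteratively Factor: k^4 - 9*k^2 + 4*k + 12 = (k + 1)*(k^3 - k^2 - 8*k + 12) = (k - 2)*(k + 1)*(k^2 + k - 6) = (k - 2)*(k + 1)*(k + 3)*(k - 2)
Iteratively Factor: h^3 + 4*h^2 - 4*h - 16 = (h + 2)*(h^2 + 2*h - 8) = (h + 2)*(h + 4)*(h - 2)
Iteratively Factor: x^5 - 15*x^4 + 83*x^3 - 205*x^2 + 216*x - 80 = (x - 4)*(x^4 - 11*x^3 + 39*x^2 - 49*x + 20) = (x - 4)^2*(x^3 - 7*x^2 + 11*x - 5) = (x - 4)^2*(x - 1)*(x^2 - 6*x + 5) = (x - 4)^2*(x - 1)^2*(x - 5)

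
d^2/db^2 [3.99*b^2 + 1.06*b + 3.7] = 7.98000000000000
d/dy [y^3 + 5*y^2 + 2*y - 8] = 3*y^2 + 10*y + 2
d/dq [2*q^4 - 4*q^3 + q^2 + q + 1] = 8*q^3 - 12*q^2 + 2*q + 1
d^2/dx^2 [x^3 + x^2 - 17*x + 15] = 6*x + 2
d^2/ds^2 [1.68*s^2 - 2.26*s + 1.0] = 3.36000000000000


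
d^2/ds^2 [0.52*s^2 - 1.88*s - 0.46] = 1.04000000000000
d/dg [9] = 0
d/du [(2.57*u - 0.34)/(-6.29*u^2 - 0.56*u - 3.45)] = (16.1653*u^2 - 4.2772*u - 9.0569)/(39.5641*u^4 + 7.0448*u^3 + 43.7146*u^2 + 3.864*u + 11.9025)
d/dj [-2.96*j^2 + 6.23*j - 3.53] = 6.23 - 5.92*j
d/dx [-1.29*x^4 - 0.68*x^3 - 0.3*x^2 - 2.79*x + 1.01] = -5.16*x^3 - 2.04*x^2 - 0.6*x - 2.79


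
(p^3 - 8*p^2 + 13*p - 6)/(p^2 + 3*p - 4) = (p^2 - 7*p + 6)/(p + 4)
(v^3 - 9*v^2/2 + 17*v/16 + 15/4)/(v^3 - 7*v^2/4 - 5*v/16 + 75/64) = 4*(v - 4)/(4*v - 5)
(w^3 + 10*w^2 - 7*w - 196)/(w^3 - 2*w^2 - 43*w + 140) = (w + 7)/(w - 5)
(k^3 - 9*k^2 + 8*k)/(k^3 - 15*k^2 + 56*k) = (k - 1)/(k - 7)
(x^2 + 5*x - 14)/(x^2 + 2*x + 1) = (x^2 + 5*x - 14)/(x^2 + 2*x + 1)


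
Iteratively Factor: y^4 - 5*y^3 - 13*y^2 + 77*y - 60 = (y - 1)*(y^3 - 4*y^2 - 17*y + 60) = (y - 5)*(y - 1)*(y^2 + y - 12) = (y - 5)*(y - 3)*(y - 1)*(y + 4)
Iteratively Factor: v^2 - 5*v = (v)*(v - 5)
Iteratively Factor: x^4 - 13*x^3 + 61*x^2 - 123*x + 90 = (x - 2)*(x^3 - 11*x^2 + 39*x - 45) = (x - 3)*(x - 2)*(x^2 - 8*x + 15) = (x - 3)^2*(x - 2)*(x - 5)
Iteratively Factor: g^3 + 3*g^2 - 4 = (g - 1)*(g^2 + 4*g + 4) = (g - 1)*(g + 2)*(g + 2)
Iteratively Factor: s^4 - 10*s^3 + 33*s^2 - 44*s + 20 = (s - 2)*(s^3 - 8*s^2 + 17*s - 10) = (s - 5)*(s - 2)*(s^2 - 3*s + 2) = (s - 5)*(s - 2)^2*(s - 1)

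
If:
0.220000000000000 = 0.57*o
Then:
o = 0.39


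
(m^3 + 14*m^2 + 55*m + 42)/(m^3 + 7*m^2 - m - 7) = (m + 6)/(m - 1)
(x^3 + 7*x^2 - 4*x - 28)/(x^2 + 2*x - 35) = (x^2 - 4)/(x - 5)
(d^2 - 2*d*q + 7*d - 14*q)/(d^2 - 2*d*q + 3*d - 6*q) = (d + 7)/(d + 3)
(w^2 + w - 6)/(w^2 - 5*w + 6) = (w + 3)/(w - 3)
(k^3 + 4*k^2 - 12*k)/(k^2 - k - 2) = k*(k + 6)/(k + 1)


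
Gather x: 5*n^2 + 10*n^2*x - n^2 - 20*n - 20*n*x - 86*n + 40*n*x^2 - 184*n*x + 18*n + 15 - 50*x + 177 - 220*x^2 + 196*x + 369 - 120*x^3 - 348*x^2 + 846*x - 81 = 4*n^2 - 88*n - 120*x^3 + x^2*(40*n - 568) + x*(10*n^2 - 204*n + 992) + 480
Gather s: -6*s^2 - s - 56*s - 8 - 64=-6*s^2 - 57*s - 72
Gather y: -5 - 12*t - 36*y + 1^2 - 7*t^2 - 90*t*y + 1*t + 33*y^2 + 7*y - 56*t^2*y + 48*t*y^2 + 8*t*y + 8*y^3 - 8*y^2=-7*t^2 - 11*t + 8*y^3 + y^2*(48*t + 25) + y*(-56*t^2 - 82*t - 29) - 4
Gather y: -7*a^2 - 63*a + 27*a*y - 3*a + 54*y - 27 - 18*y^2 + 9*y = -7*a^2 - 66*a - 18*y^2 + y*(27*a + 63) - 27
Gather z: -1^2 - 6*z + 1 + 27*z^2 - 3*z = 27*z^2 - 9*z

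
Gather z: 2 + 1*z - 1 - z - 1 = 0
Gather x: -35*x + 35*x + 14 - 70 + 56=0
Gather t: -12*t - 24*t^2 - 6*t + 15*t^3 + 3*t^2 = 15*t^3 - 21*t^2 - 18*t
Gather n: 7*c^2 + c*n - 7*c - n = 7*c^2 - 7*c + n*(c - 1)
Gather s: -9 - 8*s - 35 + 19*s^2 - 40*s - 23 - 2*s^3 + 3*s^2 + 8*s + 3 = -2*s^3 + 22*s^2 - 40*s - 64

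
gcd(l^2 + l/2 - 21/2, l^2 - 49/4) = l + 7/2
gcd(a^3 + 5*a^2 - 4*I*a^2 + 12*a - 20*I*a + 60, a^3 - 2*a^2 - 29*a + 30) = a + 5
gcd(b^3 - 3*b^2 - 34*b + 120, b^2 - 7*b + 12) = b - 4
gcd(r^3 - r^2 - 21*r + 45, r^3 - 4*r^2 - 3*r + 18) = r^2 - 6*r + 9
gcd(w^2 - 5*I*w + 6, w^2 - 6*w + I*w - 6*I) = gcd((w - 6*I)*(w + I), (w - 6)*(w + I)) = w + I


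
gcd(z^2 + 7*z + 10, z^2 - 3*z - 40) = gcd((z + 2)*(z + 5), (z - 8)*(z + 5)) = z + 5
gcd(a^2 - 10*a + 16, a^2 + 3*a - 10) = a - 2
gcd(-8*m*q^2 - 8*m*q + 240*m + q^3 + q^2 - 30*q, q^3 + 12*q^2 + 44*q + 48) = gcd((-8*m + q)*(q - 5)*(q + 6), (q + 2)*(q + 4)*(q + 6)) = q + 6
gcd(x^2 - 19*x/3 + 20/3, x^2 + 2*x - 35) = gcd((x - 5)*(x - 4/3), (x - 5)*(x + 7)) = x - 5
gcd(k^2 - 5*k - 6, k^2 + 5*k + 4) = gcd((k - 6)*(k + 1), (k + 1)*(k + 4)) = k + 1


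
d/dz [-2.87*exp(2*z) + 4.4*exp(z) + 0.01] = (4.4 - 5.74*exp(z))*exp(z)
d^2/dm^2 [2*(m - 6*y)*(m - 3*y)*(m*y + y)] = 4*y*(3*m - 9*y + 1)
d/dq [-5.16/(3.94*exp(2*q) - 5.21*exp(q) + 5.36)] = (40.6608*exp(q) - 26.8836)*exp(q)/(3.94*exp(2*q) - 5.21*exp(q) + 5.36)^2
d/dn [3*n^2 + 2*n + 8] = 6*n + 2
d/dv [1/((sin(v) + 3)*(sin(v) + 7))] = -2*(sin(v) + 5)*cos(v)/((sin(v) + 3)^2*(sin(v) + 7)^2)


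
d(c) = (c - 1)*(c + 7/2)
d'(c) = 2*c + 5/2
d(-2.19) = -4.18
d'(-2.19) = -1.88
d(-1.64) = -4.91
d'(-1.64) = -0.78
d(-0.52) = -4.53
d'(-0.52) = 1.46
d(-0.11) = -3.76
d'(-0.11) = 2.28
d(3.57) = 18.17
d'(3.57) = 9.64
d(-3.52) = 0.09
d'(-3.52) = -4.54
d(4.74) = 30.82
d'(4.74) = 11.98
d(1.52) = 2.61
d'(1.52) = 5.54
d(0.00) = -3.50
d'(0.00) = 2.50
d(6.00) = 47.50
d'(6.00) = 14.50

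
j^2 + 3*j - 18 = (j - 3)*(j + 6)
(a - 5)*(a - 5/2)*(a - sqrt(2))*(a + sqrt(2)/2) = a^4 - 15*a^3/2 - sqrt(2)*a^3/2 + 15*sqrt(2)*a^2/4 + 23*a^2/2 - 25*sqrt(2)*a/4 + 15*a/2 - 25/2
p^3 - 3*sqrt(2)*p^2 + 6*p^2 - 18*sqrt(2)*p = p*(p + 6)*(p - 3*sqrt(2))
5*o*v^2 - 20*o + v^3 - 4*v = (5*o + v)*(v - 2)*(v + 2)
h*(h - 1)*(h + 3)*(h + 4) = h^4 + 6*h^3 + 5*h^2 - 12*h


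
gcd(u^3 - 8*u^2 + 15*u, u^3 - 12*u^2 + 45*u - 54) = u - 3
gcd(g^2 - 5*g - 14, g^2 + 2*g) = g + 2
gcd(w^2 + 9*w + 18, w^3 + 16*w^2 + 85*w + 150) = w + 6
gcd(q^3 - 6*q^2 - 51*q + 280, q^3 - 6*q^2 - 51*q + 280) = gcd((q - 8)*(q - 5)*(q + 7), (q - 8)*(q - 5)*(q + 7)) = q^3 - 6*q^2 - 51*q + 280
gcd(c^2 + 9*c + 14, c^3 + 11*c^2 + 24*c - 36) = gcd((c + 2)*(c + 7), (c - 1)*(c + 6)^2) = 1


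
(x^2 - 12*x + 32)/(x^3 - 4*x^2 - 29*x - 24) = (x - 4)/(x^2 + 4*x + 3)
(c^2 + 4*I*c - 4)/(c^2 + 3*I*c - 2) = (c + 2*I)/(c + I)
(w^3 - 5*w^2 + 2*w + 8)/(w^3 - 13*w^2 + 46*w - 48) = (w^2 - 3*w - 4)/(w^2 - 11*w + 24)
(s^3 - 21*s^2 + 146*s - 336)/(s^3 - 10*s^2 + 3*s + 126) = (s - 8)/(s + 3)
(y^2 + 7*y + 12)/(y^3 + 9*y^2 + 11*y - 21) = (y + 4)/(y^2 + 6*y - 7)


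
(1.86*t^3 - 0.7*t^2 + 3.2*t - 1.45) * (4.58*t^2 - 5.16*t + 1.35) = 8.5188*t^5 - 12.8036*t^4 + 20.779*t^3 - 24.098*t^2 + 11.802*t - 1.9575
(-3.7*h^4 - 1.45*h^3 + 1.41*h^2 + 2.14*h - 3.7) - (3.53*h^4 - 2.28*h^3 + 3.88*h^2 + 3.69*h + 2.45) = -7.23*h^4 + 0.83*h^3 - 2.47*h^2 - 1.55*h - 6.15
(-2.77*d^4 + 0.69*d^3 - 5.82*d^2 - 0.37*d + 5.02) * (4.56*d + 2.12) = -12.6312*d^5 - 2.726*d^4 - 25.0764*d^3 - 14.0256*d^2 + 22.1068*d + 10.6424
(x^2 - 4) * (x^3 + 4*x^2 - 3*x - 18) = x^5 + 4*x^4 - 7*x^3 - 34*x^2 + 12*x + 72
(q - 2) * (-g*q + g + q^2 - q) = -g*q^2 + 3*g*q - 2*g + q^3 - 3*q^2 + 2*q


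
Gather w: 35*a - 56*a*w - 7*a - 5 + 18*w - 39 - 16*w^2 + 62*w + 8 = 28*a - 16*w^2 + w*(80 - 56*a) - 36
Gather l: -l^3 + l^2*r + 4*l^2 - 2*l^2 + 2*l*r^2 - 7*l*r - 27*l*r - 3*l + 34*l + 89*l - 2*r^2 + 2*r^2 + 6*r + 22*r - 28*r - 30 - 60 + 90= -l^3 + l^2*(r + 2) + l*(2*r^2 - 34*r + 120)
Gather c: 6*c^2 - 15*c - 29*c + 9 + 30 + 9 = 6*c^2 - 44*c + 48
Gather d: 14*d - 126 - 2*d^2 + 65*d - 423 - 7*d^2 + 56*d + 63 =-9*d^2 + 135*d - 486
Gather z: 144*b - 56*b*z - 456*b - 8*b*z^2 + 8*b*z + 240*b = -8*b*z^2 - 48*b*z - 72*b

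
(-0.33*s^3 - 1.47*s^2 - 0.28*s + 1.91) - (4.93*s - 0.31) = -0.33*s^3 - 1.47*s^2 - 5.21*s + 2.22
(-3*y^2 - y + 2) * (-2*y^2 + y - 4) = 6*y^4 - y^3 + 7*y^2 + 6*y - 8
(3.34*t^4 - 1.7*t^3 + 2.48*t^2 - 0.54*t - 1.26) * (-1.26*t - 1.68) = -4.2084*t^5 - 3.4692*t^4 - 0.2688*t^3 - 3.486*t^2 + 2.4948*t + 2.1168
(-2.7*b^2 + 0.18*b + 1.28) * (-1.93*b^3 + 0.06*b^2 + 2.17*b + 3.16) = 5.211*b^5 - 0.5094*b^4 - 8.3186*b^3 - 8.0646*b^2 + 3.3464*b + 4.0448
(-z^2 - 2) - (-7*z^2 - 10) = 6*z^2 + 8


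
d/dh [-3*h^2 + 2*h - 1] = 2 - 6*h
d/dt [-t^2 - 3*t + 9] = -2*t - 3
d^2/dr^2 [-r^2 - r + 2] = -2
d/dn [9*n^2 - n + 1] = 18*n - 1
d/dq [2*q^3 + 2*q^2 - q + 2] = 6*q^2 + 4*q - 1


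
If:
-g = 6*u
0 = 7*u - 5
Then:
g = -30/7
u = 5/7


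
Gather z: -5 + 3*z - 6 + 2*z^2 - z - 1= 2*z^2 + 2*z - 12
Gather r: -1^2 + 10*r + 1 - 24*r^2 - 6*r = -24*r^2 + 4*r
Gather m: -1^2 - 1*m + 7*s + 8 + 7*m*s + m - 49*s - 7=7*m*s - 42*s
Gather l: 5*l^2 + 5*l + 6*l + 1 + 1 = 5*l^2 + 11*l + 2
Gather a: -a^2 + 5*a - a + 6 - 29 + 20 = -a^2 + 4*a - 3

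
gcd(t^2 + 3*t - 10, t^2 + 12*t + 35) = t + 5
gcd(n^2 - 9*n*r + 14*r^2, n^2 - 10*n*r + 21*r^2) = -n + 7*r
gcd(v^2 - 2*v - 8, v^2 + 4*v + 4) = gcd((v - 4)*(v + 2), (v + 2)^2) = v + 2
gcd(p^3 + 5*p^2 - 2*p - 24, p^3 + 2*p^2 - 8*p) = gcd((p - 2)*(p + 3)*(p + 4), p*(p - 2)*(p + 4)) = p^2 + 2*p - 8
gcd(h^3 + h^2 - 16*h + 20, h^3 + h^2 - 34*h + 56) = h - 2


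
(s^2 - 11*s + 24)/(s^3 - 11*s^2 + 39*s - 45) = (s - 8)/(s^2 - 8*s + 15)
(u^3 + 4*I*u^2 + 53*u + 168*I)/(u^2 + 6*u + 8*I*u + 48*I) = (u^2 - 4*I*u + 21)/(u + 6)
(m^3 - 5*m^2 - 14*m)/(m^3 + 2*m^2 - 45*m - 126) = m*(m + 2)/(m^2 + 9*m + 18)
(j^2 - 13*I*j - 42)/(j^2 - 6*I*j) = (j - 7*I)/j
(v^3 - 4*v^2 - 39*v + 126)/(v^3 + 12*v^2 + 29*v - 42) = (v^2 - 10*v + 21)/(v^2 + 6*v - 7)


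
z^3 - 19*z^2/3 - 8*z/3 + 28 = (z - 6)*(z - 7/3)*(z + 2)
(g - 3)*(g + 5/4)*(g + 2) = g^3 + g^2/4 - 29*g/4 - 15/2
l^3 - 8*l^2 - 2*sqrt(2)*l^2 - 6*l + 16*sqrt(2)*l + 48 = (l - 8)*(l - 3*sqrt(2))*(l + sqrt(2))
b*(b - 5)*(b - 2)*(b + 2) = b^4 - 5*b^3 - 4*b^2 + 20*b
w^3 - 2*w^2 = w^2*(w - 2)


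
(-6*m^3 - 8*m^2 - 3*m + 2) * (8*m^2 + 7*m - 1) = -48*m^5 - 106*m^4 - 74*m^3 + 3*m^2 + 17*m - 2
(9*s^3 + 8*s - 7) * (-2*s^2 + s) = -18*s^5 + 9*s^4 - 16*s^3 + 22*s^2 - 7*s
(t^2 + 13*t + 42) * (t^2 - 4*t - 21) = t^4 + 9*t^3 - 31*t^2 - 441*t - 882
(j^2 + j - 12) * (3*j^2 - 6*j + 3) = 3*j^4 - 3*j^3 - 39*j^2 + 75*j - 36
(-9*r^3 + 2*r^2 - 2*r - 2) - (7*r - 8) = -9*r^3 + 2*r^2 - 9*r + 6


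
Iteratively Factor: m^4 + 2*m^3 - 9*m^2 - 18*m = (m + 2)*(m^3 - 9*m) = (m + 2)*(m + 3)*(m^2 - 3*m) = (m - 3)*(m + 2)*(m + 3)*(m)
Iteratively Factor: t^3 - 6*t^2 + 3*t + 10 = (t - 5)*(t^2 - t - 2) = (t - 5)*(t + 1)*(t - 2)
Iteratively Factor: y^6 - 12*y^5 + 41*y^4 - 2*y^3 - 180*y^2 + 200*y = (y - 2)*(y^5 - 10*y^4 + 21*y^3 + 40*y^2 - 100*y) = y*(y - 2)*(y^4 - 10*y^3 + 21*y^2 + 40*y - 100) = y*(y - 5)*(y - 2)*(y^3 - 5*y^2 - 4*y + 20) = y*(y - 5)*(y - 2)*(y + 2)*(y^2 - 7*y + 10) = y*(y - 5)^2*(y - 2)*(y + 2)*(y - 2)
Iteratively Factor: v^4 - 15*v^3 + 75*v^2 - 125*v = (v - 5)*(v^3 - 10*v^2 + 25*v) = (v - 5)^2*(v^2 - 5*v) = (v - 5)^3*(v)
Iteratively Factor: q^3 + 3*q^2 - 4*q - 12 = (q + 2)*(q^2 + q - 6) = (q + 2)*(q + 3)*(q - 2)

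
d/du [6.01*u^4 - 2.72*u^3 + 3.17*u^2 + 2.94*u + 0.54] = 24.04*u^3 - 8.16*u^2 + 6.34*u + 2.94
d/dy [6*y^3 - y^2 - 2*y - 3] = 18*y^2 - 2*y - 2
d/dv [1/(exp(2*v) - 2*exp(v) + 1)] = 2*(1 - exp(v))*exp(v)/(exp(2*v) - 2*exp(v) + 1)^2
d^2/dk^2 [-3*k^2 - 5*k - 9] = -6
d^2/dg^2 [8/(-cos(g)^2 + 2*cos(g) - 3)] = 4*(-8*sin(g)^4 - 12*sin(g)^2 - 27*cos(g) + 3*cos(3*g) + 24)/(sin(g)^2 + 2*cos(g) - 4)^3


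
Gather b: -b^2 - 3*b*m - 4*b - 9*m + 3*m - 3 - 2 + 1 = -b^2 + b*(-3*m - 4) - 6*m - 4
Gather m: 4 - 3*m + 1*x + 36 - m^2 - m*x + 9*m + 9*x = -m^2 + m*(6 - x) + 10*x + 40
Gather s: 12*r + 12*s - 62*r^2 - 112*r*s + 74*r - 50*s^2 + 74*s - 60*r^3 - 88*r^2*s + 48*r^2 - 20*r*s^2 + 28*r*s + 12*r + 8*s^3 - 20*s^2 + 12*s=-60*r^3 - 14*r^2 + 98*r + 8*s^3 + s^2*(-20*r - 70) + s*(-88*r^2 - 84*r + 98)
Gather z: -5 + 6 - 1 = 0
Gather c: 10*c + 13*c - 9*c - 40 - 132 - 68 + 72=14*c - 168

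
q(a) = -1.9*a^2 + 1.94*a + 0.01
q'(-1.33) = 6.99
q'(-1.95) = 9.35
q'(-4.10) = 17.52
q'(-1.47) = 7.53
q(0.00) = 0.01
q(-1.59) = -7.88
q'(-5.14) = 21.47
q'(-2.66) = 12.05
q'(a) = 1.94 - 3.8*a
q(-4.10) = -39.88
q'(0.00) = 1.94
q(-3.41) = -28.70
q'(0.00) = 1.94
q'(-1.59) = 7.98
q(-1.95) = -11.00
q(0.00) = 0.01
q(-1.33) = -5.93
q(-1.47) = -6.95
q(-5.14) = -60.16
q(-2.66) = -18.59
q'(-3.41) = 14.90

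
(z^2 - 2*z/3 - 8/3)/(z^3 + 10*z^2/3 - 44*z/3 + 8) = (3*z + 4)/(3*z^2 + 16*z - 12)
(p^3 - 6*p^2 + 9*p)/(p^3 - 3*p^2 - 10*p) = (-p^2 + 6*p - 9)/(-p^2 + 3*p + 10)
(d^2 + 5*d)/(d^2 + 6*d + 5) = d/(d + 1)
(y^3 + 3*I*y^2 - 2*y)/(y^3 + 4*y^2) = (y^2 + 3*I*y - 2)/(y*(y + 4))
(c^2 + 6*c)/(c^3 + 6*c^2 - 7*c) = (c + 6)/(c^2 + 6*c - 7)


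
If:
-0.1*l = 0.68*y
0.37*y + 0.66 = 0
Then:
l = 12.13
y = -1.78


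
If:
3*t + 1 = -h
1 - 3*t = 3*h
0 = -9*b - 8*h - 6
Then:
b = -14/9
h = 1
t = -2/3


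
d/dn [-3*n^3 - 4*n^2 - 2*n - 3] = -9*n^2 - 8*n - 2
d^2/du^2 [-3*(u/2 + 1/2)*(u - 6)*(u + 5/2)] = 15/2 - 9*u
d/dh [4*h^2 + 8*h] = 8*h + 8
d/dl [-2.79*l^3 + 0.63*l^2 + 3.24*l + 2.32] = -8.37*l^2 + 1.26*l + 3.24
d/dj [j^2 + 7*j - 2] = 2*j + 7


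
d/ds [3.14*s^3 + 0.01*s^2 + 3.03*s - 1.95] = 9.42*s^2 + 0.02*s + 3.03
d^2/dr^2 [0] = 0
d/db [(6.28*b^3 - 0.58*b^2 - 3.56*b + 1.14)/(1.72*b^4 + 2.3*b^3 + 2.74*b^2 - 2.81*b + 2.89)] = (-10.8016*b^6 + 1.9952*b^5 + 36.9108*b^4 - 26.7608*b^3 + 57.9658*b^2 - 9.5996*b - 7.085)/(2.9584*b^8 + 7.912*b^7 + 14.7156*b^6 + 2.9376*b^5 + 4.5232*b^4 - 2.1048*b^3 + 23.7333*b^2 - 16.2418*b + 8.3521)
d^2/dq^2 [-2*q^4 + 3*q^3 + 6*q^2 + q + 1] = -24*q^2 + 18*q + 12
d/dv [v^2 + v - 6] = 2*v + 1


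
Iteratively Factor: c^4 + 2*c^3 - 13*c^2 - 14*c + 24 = (c - 1)*(c^3 + 3*c^2 - 10*c - 24) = (c - 3)*(c - 1)*(c^2 + 6*c + 8) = (c - 3)*(c - 1)*(c + 2)*(c + 4)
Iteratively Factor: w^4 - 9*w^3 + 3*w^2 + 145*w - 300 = (w - 3)*(w^3 - 6*w^2 - 15*w + 100) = (w - 5)*(w - 3)*(w^2 - w - 20) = (w - 5)*(w - 3)*(w + 4)*(w - 5)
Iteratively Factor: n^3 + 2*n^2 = (n)*(n^2 + 2*n) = n^2*(n + 2)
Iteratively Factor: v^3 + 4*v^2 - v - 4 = (v + 4)*(v^2 - 1) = (v + 1)*(v + 4)*(v - 1)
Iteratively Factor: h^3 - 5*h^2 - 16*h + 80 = (h + 4)*(h^2 - 9*h + 20) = (h - 4)*(h + 4)*(h - 5)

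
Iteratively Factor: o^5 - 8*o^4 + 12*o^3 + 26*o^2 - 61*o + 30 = (o - 3)*(o^4 - 5*o^3 - 3*o^2 + 17*o - 10) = (o - 5)*(o - 3)*(o^3 - 3*o + 2) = (o - 5)*(o - 3)*(o - 1)*(o^2 + o - 2) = (o - 5)*(o - 3)*(o - 1)*(o + 2)*(o - 1)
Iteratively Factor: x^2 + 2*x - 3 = (x + 3)*(x - 1)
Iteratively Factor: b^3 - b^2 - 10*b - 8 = (b + 2)*(b^2 - 3*b - 4) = (b - 4)*(b + 2)*(b + 1)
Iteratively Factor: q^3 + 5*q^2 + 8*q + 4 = (q + 1)*(q^2 + 4*q + 4) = (q + 1)*(q + 2)*(q + 2)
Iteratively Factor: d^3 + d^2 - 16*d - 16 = (d + 4)*(d^2 - 3*d - 4) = (d + 1)*(d + 4)*(d - 4)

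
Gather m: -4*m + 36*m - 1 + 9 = 32*m + 8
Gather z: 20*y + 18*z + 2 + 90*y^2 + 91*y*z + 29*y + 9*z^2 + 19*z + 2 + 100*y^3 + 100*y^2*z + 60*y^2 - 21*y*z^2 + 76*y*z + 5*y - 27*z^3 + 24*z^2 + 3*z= 100*y^3 + 150*y^2 + 54*y - 27*z^3 + z^2*(33 - 21*y) + z*(100*y^2 + 167*y + 40) + 4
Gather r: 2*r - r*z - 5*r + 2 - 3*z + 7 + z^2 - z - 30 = r*(-z - 3) + z^2 - 4*z - 21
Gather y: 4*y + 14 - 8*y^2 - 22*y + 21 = -8*y^2 - 18*y + 35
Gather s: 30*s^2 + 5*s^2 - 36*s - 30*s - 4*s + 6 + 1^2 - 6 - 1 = 35*s^2 - 70*s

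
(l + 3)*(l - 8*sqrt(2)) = l^2 - 8*sqrt(2)*l + 3*l - 24*sqrt(2)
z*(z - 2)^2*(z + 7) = z^4 + 3*z^3 - 24*z^2 + 28*z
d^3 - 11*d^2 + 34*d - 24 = (d - 6)*(d - 4)*(d - 1)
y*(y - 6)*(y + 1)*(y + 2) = y^4 - 3*y^3 - 16*y^2 - 12*y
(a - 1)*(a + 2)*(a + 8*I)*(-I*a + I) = -I*a^4 + 8*a^3 + 3*I*a^2 - 24*a - 2*I*a + 16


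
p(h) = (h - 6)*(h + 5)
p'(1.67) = 2.34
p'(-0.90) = -2.80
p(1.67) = -28.88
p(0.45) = -30.25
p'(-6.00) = -13.00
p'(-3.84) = -8.68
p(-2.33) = -22.24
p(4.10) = -17.29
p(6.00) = 0.00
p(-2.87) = -18.89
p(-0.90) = -28.29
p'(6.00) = 11.00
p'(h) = 2*h - 1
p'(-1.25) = -3.50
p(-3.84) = -11.41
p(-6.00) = 12.00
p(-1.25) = -27.19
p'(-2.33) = -5.66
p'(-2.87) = -6.74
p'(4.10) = 7.20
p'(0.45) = -0.10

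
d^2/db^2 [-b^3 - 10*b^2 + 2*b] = -6*b - 20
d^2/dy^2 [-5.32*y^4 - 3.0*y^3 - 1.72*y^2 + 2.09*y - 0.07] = -63.84*y^2 - 18.0*y - 3.44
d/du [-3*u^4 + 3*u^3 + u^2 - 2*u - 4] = -12*u^3 + 9*u^2 + 2*u - 2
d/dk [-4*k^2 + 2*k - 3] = 2 - 8*k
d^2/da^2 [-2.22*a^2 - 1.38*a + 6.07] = -4.44000000000000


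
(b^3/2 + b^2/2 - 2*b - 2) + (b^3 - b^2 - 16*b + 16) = 3*b^3/2 - b^2/2 - 18*b + 14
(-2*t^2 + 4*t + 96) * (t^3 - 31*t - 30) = -2*t^5 + 4*t^4 + 158*t^3 - 64*t^2 - 3096*t - 2880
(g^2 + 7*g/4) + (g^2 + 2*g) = 2*g^2 + 15*g/4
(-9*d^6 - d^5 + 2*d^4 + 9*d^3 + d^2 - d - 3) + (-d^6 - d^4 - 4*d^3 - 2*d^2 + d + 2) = -10*d^6 - d^5 + d^4 + 5*d^3 - d^2 - 1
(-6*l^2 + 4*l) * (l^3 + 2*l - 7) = -6*l^5 + 4*l^4 - 12*l^3 + 50*l^2 - 28*l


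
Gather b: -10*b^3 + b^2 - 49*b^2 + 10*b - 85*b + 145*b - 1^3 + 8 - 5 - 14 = -10*b^3 - 48*b^2 + 70*b - 12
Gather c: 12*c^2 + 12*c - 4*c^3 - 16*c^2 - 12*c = -4*c^3 - 4*c^2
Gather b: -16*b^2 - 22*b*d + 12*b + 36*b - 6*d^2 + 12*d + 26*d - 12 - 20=-16*b^2 + b*(48 - 22*d) - 6*d^2 + 38*d - 32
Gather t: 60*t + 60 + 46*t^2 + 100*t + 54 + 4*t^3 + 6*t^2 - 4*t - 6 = 4*t^3 + 52*t^2 + 156*t + 108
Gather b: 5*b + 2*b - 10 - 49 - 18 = 7*b - 77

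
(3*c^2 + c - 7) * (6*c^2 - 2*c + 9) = 18*c^4 - 17*c^2 + 23*c - 63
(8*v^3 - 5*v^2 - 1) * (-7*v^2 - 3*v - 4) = -56*v^5 + 11*v^4 - 17*v^3 + 27*v^2 + 3*v + 4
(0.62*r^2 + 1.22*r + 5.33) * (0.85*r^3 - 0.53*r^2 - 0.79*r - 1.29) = 0.527*r^5 + 0.7084*r^4 + 3.3941*r^3 - 4.5885*r^2 - 5.7845*r - 6.8757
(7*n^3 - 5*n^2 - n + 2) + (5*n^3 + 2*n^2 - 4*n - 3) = 12*n^3 - 3*n^2 - 5*n - 1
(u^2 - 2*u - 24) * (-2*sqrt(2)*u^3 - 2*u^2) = -2*sqrt(2)*u^5 - 2*u^4 + 4*sqrt(2)*u^4 + 4*u^3 + 48*sqrt(2)*u^3 + 48*u^2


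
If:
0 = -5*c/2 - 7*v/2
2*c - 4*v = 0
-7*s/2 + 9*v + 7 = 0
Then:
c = 0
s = 2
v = 0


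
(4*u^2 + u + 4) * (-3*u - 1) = -12*u^3 - 7*u^2 - 13*u - 4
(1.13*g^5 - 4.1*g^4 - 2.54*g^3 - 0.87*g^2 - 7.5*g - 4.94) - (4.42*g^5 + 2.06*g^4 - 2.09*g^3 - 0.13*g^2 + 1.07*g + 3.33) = -3.29*g^5 - 6.16*g^4 - 0.45*g^3 - 0.74*g^2 - 8.57*g - 8.27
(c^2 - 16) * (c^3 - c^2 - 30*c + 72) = c^5 - c^4 - 46*c^3 + 88*c^2 + 480*c - 1152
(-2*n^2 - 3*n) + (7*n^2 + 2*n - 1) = 5*n^2 - n - 1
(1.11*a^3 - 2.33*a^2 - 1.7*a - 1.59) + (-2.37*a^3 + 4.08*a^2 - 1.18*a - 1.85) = -1.26*a^3 + 1.75*a^2 - 2.88*a - 3.44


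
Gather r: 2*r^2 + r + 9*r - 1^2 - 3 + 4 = 2*r^2 + 10*r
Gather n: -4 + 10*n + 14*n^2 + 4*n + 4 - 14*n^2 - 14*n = 0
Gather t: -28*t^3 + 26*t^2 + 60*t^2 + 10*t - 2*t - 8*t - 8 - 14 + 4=-28*t^3 + 86*t^2 - 18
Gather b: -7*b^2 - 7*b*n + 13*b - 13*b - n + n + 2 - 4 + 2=-7*b^2 - 7*b*n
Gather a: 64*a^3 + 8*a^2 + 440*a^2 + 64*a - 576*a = 64*a^3 + 448*a^2 - 512*a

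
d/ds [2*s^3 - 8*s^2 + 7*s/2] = 6*s^2 - 16*s + 7/2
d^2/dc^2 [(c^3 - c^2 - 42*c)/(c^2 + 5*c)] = -24/(c^3 + 15*c^2 + 75*c + 125)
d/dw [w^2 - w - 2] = 2*w - 1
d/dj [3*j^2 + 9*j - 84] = 6*j + 9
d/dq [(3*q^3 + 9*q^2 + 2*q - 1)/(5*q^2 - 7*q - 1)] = (15*q^4 - 42*q^3 - 82*q^2 - 8*q - 9)/(25*q^4 - 70*q^3 + 39*q^2 + 14*q + 1)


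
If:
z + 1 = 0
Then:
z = -1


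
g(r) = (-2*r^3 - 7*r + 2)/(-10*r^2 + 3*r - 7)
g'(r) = (20*r - 3)*(-2*r^3 - 7*r + 2)/(-10*r^2 + 3*r - 7)^2 + (-6*r^2 - 7)/(-10*r^2 + 3*r - 7)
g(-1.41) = -0.56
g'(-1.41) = 0.05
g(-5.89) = -1.22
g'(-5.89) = 0.18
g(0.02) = -0.27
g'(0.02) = 0.91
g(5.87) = 1.33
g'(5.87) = 0.18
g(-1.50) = -0.57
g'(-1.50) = 0.05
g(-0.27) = -0.46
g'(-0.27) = 0.42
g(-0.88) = -0.55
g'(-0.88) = 0.02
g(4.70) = 1.12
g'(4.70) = 0.18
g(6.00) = 1.35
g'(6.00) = 0.19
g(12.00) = 2.51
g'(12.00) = 0.20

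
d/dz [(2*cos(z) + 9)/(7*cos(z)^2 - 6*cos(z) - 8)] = 2*(7*cos(z)^2 + 63*cos(z) - 19)*sin(z)/(7*sin(z)^2 + 6*cos(z) + 1)^2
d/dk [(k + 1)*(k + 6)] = 2*k + 7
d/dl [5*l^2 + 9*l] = 10*l + 9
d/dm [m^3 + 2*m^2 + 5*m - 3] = 3*m^2 + 4*m + 5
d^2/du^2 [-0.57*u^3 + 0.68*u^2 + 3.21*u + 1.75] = 1.36 - 3.42*u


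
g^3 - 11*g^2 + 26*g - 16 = (g - 8)*(g - 2)*(g - 1)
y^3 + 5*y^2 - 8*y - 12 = (y - 2)*(y + 1)*(y + 6)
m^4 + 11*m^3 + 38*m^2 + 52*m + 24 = (m + 1)*(m + 2)^2*(m + 6)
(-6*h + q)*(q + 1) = -6*h*q - 6*h + q^2 + q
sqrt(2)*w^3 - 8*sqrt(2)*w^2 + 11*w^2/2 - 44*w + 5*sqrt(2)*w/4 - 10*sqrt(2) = (w - 8)*(w + 5*sqrt(2)/2)*(sqrt(2)*w + 1/2)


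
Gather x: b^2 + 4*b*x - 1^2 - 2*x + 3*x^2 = b^2 + 3*x^2 + x*(4*b - 2) - 1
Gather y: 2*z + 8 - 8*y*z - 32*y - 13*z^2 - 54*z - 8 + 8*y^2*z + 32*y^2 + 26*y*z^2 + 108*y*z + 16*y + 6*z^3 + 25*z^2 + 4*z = y^2*(8*z + 32) + y*(26*z^2 + 100*z - 16) + 6*z^3 + 12*z^2 - 48*z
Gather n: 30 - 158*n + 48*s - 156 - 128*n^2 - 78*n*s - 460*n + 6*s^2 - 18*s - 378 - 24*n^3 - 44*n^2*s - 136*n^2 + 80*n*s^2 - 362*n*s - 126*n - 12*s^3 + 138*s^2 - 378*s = -24*n^3 + n^2*(-44*s - 264) + n*(80*s^2 - 440*s - 744) - 12*s^3 + 144*s^2 - 348*s - 504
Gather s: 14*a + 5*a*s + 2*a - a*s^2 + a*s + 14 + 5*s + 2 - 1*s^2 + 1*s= 16*a + s^2*(-a - 1) + s*(6*a + 6) + 16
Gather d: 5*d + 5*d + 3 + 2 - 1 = 10*d + 4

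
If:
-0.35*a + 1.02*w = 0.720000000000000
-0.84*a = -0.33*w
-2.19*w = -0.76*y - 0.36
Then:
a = 0.32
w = 0.82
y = 1.88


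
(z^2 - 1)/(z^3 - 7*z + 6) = (z + 1)/(z^2 + z - 6)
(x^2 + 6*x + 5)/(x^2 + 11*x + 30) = (x + 1)/(x + 6)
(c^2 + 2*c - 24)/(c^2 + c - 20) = (c + 6)/(c + 5)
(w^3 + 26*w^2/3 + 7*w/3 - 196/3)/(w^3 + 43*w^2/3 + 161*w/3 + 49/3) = (3*w^2 + 5*w - 28)/(3*w^2 + 22*w + 7)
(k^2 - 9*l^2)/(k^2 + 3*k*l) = (k - 3*l)/k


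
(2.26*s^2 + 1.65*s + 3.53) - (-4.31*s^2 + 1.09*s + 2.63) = 6.57*s^2 + 0.56*s + 0.9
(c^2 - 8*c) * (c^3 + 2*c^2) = c^5 - 6*c^4 - 16*c^3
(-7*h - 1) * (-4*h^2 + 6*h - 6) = 28*h^3 - 38*h^2 + 36*h + 6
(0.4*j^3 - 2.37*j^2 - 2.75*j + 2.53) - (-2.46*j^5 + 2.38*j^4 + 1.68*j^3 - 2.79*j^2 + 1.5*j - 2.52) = 2.46*j^5 - 2.38*j^4 - 1.28*j^3 + 0.42*j^2 - 4.25*j + 5.05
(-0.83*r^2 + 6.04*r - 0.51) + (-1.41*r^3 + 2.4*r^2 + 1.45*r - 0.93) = -1.41*r^3 + 1.57*r^2 + 7.49*r - 1.44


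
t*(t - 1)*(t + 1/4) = t^3 - 3*t^2/4 - t/4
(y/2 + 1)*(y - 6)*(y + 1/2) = y^3/2 - 7*y^2/4 - 7*y - 3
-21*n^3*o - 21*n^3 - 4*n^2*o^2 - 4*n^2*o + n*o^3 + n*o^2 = (-7*n + o)*(3*n + o)*(n*o + n)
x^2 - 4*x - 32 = (x - 8)*(x + 4)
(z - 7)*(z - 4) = z^2 - 11*z + 28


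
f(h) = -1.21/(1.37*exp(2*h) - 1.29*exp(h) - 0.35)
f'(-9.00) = 0.00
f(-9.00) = 3.46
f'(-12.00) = 0.00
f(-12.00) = 3.46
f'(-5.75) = -0.04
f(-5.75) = 3.42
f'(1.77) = 0.07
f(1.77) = -0.03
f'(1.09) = 0.39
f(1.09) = -0.15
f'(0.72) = 1.39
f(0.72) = -0.43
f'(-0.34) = 1.73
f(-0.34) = 2.11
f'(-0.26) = 2.73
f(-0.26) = 2.28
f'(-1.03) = -0.33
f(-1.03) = 1.90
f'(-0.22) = 3.49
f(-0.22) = 2.41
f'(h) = -1.21*(-2.74*exp(2*h) + 1.29*exp(h))/(1.37*exp(2*h) - 1.29*exp(h) - 0.35)^2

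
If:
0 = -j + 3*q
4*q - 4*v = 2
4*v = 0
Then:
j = 3/2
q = 1/2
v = 0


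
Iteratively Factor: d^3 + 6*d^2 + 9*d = (d + 3)*(d^2 + 3*d) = (d + 3)^2*(d)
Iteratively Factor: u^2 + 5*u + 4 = (u + 4)*(u + 1)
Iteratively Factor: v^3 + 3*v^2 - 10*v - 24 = (v + 2)*(v^2 + v - 12) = (v + 2)*(v + 4)*(v - 3)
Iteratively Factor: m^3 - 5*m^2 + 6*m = (m)*(m^2 - 5*m + 6) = m*(m - 2)*(m - 3)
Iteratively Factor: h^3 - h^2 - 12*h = (h - 4)*(h^2 + 3*h) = h*(h - 4)*(h + 3)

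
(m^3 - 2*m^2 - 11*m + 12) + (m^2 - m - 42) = m^3 - m^2 - 12*m - 30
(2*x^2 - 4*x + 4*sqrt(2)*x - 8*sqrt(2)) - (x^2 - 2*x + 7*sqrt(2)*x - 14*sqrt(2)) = x^2 - 3*sqrt(2)*x - 2*x + 6*sqrt(2)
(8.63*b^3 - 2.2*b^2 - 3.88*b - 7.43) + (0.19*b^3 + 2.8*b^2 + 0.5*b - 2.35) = 8.82*b^3 + 0.6*b^2 - 3.38*b - 9.78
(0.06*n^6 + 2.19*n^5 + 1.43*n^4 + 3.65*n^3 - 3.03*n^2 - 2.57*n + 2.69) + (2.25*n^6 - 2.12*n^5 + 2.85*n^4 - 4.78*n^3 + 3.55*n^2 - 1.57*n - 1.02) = 2.31*n^6 + 0.0699999999999998*n^5 + 4.28*n^4 - 1.13*n^3 + 0.52*n^2 - 4.14*n + 1.67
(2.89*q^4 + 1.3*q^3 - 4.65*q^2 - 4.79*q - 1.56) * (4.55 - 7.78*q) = -22.4842*q^5 + 3.0355*q^4 + 42.092*q^3 + 16.1087*q^2 - 9.6577*q - 7.098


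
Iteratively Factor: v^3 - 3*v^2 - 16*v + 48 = (v + 4)*(v^2 - 7*v + 12) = (v - 4)*(v + 4)*(v - 3)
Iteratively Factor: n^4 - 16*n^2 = (n)*(n^3 - 16*n) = n*(n - 4)*(n^2 + 4*n) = n*(n - 4)*(n + 4)*(n)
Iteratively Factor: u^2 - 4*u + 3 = (u - 1)*(u - 3)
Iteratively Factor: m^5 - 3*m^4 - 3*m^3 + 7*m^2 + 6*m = (m)*(m^4 - 3*m^3 - 3*m^2 + 7*m + 6) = m*(m + 1)*(m^3 - 4*m^2 + m + 6) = m*(m - 2)*(m + 1)*(m^2 - 2*m - 3) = m*(m - 3)*(m - 2)*(m + 1)*(m + 1)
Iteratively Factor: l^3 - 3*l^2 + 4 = (l + 1)*(l^2 - 4*l + 4) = (l - 2)*(l + 1)*(l - 2)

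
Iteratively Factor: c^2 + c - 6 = (c + 3)*(c - 2)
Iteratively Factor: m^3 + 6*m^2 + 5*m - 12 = (m + 4)*(m^2 + 2*m - 3) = (m + 3)*(m + 4)*(m - 1)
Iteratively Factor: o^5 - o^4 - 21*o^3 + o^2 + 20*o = (o - 1)*(o^4 - 21*o^2 - 20*o) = (o - 1)*(o + 4)*(o^3 - 4*o^2 - 5*o) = (o - 5)*(o - 1)*(o + 4)*(o^2 + o) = o*(o - 5)*(o - 1)*(o + 4)*(o + 1)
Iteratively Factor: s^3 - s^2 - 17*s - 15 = (s + 3)*(s^2 - 4*s - 5) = (s + 1)*(s + 3)*(s - 5)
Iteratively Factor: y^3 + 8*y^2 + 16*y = (y)*(y^2 + 8*y + 16) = y*(y + 4)*(y + 4)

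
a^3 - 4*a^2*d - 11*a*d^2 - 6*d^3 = (a - 6*d)*(a + d)^2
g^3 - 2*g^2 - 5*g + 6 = (g - 3)*(g - 1)*(g + 2)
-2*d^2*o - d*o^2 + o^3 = o*(-2*d + o)*(d + o)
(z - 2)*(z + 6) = z^2 + 4*z - 12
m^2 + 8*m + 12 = (m + 2)*(m + 6)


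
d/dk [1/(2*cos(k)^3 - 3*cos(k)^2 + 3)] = 6*(cos(k) - 1)*sin(k)*cos(k)/(2*cos(k)^3 - 3*cos(k)^2 + 3)^2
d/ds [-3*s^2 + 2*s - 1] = 2 - 6*s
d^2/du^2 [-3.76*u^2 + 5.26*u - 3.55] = -7.52000000000000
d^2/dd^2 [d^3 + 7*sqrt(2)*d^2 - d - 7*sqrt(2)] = 6*d + 14*sqrt(2)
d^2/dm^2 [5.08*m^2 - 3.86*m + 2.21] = 10.1600000000000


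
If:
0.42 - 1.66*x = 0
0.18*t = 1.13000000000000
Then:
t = 6.28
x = 0.25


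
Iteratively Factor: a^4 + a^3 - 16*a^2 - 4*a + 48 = (a - 2)*(a^3 + 3*a^2 - 10*a - 24) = (a - 2)*(a + 4)*(a^2 - a - 6) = (a - 2)*(a + 2)*(a + 4)*(a - 3)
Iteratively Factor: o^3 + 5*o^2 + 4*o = (o + 1)*(o^2 + 4*o) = (o + 1)*(o + 4)*(o)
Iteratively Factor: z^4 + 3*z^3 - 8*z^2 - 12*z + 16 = (z - 1)*(z^3 + 4*z^2 - 4*z - 16) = (z - 1)*(z + 2)*(z^2 + 2*z - 8) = (z - 1)*(z + 2)*(z + 4)*(z - 2)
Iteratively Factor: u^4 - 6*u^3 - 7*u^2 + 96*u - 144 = (u - 3)*(u^3 - 3*u^2 - 16*u + 48) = (u - 3)^2*(u^2 - 16) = (u - 3)^2*(u + 4)*(u - 4)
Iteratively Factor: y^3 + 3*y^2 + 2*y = (y + 1)*(y^2 + 2*y) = (y + 1)*(y + 2)*(y)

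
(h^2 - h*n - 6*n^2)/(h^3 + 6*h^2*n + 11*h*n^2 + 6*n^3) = (h - 3*n)/(h^2 + 4*h*n + 3*n^2)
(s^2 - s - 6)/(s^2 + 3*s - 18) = (s + 2)/(s + 6)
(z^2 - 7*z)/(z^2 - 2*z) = (z - 7)/(z - 2)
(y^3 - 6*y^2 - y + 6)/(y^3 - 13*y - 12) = (y^2 - 7*y + 6)/(y^2 - y - 12)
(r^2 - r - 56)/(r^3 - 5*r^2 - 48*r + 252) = (r - 8)/(r^2 - 12*r + 36)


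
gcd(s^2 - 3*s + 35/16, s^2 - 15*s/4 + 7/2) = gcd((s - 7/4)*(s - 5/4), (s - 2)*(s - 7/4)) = s - 7/4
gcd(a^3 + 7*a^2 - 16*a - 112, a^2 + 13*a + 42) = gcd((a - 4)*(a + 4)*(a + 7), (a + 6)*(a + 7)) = a + 7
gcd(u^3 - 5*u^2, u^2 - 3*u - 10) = u - 5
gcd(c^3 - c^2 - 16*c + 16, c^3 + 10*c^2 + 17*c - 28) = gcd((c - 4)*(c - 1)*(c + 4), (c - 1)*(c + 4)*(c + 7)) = c^2 + 3*c - 4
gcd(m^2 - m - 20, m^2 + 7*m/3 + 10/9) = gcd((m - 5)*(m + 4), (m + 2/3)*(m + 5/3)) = 1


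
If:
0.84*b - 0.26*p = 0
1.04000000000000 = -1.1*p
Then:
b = -0.29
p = -0.95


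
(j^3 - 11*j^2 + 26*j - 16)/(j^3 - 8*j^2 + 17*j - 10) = (j - 8)/(j - 5)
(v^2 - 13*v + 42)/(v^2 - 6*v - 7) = (v - 6)/(v + 1)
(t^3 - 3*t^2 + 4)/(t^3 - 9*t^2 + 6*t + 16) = (t - 2)/(t - 8)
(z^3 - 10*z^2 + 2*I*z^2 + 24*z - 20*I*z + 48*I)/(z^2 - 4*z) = z - 6 + 2*I - 12*I/z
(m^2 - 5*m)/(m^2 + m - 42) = m*(m - 5)/(m^2 + m - 42)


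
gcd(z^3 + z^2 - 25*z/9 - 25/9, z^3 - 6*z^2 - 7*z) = z + 1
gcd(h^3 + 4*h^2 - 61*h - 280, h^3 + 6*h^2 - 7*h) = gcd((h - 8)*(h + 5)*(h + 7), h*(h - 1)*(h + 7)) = h + 7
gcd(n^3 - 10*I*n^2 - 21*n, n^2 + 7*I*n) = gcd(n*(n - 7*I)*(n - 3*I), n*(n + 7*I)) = n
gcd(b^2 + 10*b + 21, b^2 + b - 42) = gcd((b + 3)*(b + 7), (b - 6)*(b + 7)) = b + 7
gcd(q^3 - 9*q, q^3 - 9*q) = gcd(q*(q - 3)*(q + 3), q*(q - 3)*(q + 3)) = q^3 - 9*q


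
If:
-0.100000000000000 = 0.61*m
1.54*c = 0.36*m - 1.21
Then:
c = -0.82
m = -0.16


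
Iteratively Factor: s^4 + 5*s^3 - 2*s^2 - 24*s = (s + 3)*(s^3 + 2*s^2 - 8*s) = (s - 2)*(s + 3)*(s^2 + 4*s) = (s - 2)*(s + 3)*(s + 4)*(s)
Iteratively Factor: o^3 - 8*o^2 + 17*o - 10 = (o - 1)*(o^2 - 7*o + 10) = (o - 5)*(o - 1)*(o - 2)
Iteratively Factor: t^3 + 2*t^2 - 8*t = (t + 4)*(t^2 - 2*t) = t*(t + 4)*(t - 2)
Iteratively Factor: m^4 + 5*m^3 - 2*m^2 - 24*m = (m + 3)*(m^3 + 2*m^2 - 8*m) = m*(m + 3)*(m^2 + 2*m - 8) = m*(m + 3)*(m + 4)*(m - 2)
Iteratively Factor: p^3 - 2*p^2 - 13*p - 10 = (p - 5)*(p^2 + 3*p + 2) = (p - 5)*(p + 1)*(p + 2)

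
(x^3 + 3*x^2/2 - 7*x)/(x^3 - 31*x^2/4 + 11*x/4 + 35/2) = 2*x*(2*x + 7)/(4*x^2 - 23*x - 35)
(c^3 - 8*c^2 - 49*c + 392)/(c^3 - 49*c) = (c - 8)/c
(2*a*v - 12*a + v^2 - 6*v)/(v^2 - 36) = (2*a + v)/(v + 6)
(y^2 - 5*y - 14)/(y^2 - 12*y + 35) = (y + 2)/(y - 5)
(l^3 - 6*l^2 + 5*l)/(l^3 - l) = (l - 5)/(l + 1)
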